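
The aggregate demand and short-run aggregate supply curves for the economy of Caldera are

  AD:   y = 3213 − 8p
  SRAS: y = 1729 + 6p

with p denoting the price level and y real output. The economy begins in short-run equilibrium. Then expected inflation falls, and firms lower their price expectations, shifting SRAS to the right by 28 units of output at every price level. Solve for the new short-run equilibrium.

This is a positive supply shock: SRAS shifts right.
New SRAS: y = 1757 + 6p.
Set AD = SRAS: 3213 − 8p = 1757 + 6p, so 1456 = 14p and p = 104.
y = 3213 − 8·104 = 2381.

p = 104, y = 2381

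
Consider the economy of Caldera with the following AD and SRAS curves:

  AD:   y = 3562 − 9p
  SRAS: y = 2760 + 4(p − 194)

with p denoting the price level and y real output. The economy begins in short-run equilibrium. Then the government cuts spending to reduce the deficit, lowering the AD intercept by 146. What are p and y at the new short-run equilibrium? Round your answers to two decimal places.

This is a negative demand shock: AD shifts left.
New AD: y = 3416 − 9p.
SRAS can be written y = 1984 + 4p.
Set AD = SRAS: 3416 − 9p = 1984 + 4p, so 1432 = 13p and p = 110.15.
Substituting into AD, y = 2424.62.

p = 110.15, y = 2424.62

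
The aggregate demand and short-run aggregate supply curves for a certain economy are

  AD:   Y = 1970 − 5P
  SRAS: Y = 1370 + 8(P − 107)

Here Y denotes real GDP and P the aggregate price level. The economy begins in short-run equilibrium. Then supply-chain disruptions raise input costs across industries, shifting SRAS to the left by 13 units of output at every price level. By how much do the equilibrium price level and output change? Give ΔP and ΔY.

ΔP = +1, ΔY = -5

This is a negative supply shock: SRAS shifts left.
New SRAS: Y = 501 + 8P.
Set AD = SRAS: 1970 − 5P = 501 + 8P, so 1469 = 13P and P = 113.
Y = 1970 − 5·113 = 1405.
Initially P = 112, Y = 1410, so ΔP = +1 and ΔY = -5.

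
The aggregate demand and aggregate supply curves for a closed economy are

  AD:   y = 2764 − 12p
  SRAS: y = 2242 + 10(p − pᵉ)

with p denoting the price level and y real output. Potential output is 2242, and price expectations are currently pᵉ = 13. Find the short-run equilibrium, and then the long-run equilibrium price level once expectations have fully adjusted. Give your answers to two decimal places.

Short run: p = 29.64, y = 2408.36. Long run: p = 43.50.

Short run: with pᵉ = 13, SRAS is y = 2112 + 10p. Setting AD = SRAS gives 652 = 22p, so p = 29.64 and y = 2764 − 12p = 2408.36.
Output 2408.36 is above potential 2242, so over time expected prices rise and SRAS shifts left until y returns to 2242.
Long run: y = 2242 on the AD curve gives 2242 = 2764 − 12p, so p = 43.50.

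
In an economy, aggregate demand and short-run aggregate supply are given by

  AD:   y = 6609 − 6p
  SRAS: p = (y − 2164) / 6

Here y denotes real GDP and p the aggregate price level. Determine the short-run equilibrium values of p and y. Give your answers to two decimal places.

p = 370.42, y = 4386.50

Rearrange SRAS to y = 2164 + 6p.
Set AD = SRAS: 6609 − 6p = 2164 + 6p, so 4445 = 12p and p = 370.42.
Substituting into AD, y = 6609 − 6p = 4386.50.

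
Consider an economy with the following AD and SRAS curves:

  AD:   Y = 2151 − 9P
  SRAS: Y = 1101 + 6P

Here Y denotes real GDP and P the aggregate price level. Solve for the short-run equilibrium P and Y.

Set AD = SRAS: 2151 − 9P = 1101 + 6P, so 1050 = 15P and P = 70.
Then Y = 2151 − 9·70 = 1521.

P = 70, Y = 1521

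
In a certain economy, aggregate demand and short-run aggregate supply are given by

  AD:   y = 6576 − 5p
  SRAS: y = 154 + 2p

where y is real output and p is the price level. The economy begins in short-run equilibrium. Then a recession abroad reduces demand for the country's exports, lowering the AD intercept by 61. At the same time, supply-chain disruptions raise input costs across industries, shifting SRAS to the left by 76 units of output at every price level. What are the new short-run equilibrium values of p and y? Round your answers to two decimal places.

p = 919.57, y = 1917.14

After both shocks: AD is y = 6515 − 5p and SRAS is y = 78 + 2p.
Setting them equal: 6437 = 7p, so p = 919.57.
Substituting into AD, y = 1917.14.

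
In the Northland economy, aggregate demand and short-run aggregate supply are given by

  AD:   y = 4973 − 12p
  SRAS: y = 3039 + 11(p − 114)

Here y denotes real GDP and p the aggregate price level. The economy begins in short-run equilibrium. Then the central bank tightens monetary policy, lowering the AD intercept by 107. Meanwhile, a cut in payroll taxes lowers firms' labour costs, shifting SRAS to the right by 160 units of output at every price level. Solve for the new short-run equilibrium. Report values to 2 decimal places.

After both shocks: AD is y = 4866 − 12p and SRAS is y = 1945 + 11p.
Setting them equal: 2921 = 23p, so p = 127.00.
Substituting into AD, y = 3342.00.

p = 127.00, y = 3342.00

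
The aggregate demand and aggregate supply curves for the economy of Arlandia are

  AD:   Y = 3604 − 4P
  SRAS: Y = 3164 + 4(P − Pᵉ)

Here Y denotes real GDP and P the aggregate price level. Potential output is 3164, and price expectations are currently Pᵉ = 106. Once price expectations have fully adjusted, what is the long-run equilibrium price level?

Long-run P = 110

Short run: with Pᵉ = 106, SRAS is Y = 2740 + 4P. Setting AD = SRAS gives 864 = 8P, so P = 108 and Y = 3604 − 4·108 = 3172.
Output 3172 is above potential 3164, so over time expected prices rise and SRAS shifts left until Y returns to 3164.
Long run: Y = 3164 on the AD curve gives 3164 = 3604 − 4P, so P = 110.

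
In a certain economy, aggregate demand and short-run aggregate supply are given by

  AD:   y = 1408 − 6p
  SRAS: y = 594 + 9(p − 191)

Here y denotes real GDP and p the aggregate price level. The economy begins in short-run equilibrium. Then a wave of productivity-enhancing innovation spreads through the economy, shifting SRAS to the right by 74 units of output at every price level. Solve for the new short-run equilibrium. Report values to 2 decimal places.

p = 163.93, y = 424.40

This is a positive supply shock: SRAS shifts right.
New SRAS: y = 9p − 1051.
Set AD = SRAS: 1408 − 6p = 9p − 1051, so 2459 = 15p and p = 163.93.
Substituting into AD, y = 424.40.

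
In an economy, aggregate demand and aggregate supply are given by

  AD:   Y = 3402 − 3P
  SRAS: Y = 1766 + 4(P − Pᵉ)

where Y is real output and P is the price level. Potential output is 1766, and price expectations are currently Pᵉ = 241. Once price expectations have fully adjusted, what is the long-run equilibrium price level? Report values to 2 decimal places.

Short run: with Pᵉ = 241, SRAS is Y = 802 + 4P. Setting AD = SRAS gives 2600 = 7P, so P = 371.43 and Y = 3402 − 3P = 2287.71.
Output 2287.71 is above potential 1766, so over time expected prices rise and SRAS shifts left until Y returns to 1766.
Long run: Y = 1766 on the AD curve gives 1766 = 3402 − 3P, so P = 545.33.

Long-run P = 545.33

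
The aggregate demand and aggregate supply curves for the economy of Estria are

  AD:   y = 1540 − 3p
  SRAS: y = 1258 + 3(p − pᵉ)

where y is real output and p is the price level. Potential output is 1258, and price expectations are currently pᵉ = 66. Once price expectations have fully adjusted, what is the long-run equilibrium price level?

Long-run p = 94

Short run: with pᵉ = 66, SRAS is y = 1060 + 3p. Setting AD = SRAS gives 480 = 6p, so p = 80 and y = 1540 − 3·80 = 1300.
Output 1300 is above potential 1258, so over time expected prices rise and SRAS shifts left until y returns to 1258.
Long run: y = 1258 on the AD curve gives 1258 = 1540 − 3p, so p = 94.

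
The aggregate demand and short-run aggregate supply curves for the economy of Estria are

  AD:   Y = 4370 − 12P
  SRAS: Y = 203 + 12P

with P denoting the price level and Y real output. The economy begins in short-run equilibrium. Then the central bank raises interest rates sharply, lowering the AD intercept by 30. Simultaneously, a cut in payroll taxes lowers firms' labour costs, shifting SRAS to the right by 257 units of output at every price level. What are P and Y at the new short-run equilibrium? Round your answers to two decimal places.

P = 161.67, Y = 2400.00

After both shocks: AD is Y = 4340 − 12P and SRAS is Y = 460 + 12P.
Setting them equal: 3880 = 24P, so P = 161.67.
Substituting into AD, Y = 2400.00.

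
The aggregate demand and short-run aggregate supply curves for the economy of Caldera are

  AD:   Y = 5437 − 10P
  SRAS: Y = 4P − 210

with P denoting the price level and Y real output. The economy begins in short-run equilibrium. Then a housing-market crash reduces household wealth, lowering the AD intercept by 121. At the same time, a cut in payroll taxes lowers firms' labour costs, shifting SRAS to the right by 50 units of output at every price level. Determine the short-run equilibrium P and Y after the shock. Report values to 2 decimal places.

After both shocks: AD is Y = 5316 − 10P and SRAS is Y = 4P − 160.
Setting them equal: 5476 = 14P, so P = 391.14.
Substituting into AD, Y = 1404.57.

P = 391.14, Y = 1404.57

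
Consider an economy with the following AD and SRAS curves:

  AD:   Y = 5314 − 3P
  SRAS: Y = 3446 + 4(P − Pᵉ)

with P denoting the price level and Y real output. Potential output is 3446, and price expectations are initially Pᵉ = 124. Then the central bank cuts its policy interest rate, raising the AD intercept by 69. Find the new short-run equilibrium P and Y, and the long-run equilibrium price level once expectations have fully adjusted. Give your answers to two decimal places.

AD shifts right: new AD is Y = 5383 − 3P. With Pᵉ = 124, SRAS is Y = 2950 + 4P.
Short run: 5383 − 3P = 2950 + 4P gives 2433 = 7P, so P = 347.57 and Y = 5383 − 3P = 4340.29.
Y = 4340.29 is above potential 3446; expectations adjust and SRAS shifts left until Y = 3446.
Long run: on the new AD curve, 3446 = 5383 − 3P gives P = 645.67.

Short run: P = 347.57, Y = 4340.29. Long run: P = 645.67.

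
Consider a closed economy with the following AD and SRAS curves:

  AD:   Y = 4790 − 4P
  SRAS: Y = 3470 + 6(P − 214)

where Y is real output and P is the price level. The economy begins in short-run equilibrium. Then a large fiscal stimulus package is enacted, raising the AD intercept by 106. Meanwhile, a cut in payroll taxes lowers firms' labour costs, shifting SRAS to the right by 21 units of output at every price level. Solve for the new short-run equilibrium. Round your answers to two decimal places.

P = 268.90, Y = 3820.40

After both shocks: AD is Y = 4896 − 4P and SRAS is Y = 2207 + 6P.
Setting them equal: 2689 = 10P, so P = 268.90.
Substituting into AD, Y = 3820.40.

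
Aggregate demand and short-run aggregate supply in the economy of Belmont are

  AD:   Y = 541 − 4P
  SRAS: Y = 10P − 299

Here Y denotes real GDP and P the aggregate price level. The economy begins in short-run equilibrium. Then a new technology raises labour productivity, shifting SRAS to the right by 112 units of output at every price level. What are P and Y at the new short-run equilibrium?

This is a positive supply shock: SRAS shifts right.
New SRAS: Y = 10P − 187.
Set AD = SRAS: 541 − 4P = 10P − 187, so 728 = 14P and P = 52.
Y = 541 − 4·52 = 333.

P = 52, Y = 333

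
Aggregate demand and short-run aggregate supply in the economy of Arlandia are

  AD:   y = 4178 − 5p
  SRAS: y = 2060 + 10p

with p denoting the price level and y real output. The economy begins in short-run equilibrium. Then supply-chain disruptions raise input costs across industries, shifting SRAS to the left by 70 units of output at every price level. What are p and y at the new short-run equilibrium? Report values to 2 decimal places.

This is a negative supply shock: SRAS shifts left.
New SRAS: y = 1990 + 10p.
Set AD = SRAS: 4178 − 5p = 1990 + 10p, so 2188 = 15p and p = 145.87.
Substituting into AD, y = 3448.67.

p = 145.87, y = 3448.67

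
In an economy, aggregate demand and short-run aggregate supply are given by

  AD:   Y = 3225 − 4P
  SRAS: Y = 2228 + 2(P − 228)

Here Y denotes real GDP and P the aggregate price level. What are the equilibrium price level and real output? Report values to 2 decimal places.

P = 242.17, Y = 2256.33

Write SRAS as Y = 2228 + 2P − 456 = 1772 + 2P.
Set AD = SRAS: 3225 − 4P = 1772 + 2P, so 1453 = 6P and P = 242.17.
Substituting into AD, Y = 3225 − 4P = 2256.33.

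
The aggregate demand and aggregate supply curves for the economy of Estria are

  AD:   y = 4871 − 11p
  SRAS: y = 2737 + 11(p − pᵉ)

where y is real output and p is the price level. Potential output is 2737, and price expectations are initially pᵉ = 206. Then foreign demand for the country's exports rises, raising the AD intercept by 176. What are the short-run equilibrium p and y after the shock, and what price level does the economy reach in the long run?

Short run: p = 208, y = 2759. Long run: p = 210.

AD shifts right: new AD is y = 5047 − 11p. With pᵉ = 206, SRAS is y = 471 + 11p.
Short run: 5047 − 11p = 471 + 11p gives 4576 = 22p, so p = 208 and y = 5047 − 11·208 = 2759.
y = 2759 is above potential 2737; expectations adjust and SRAS shifts left until y = 2737.
Long run: on the new AD curve, 2737 = 5047 − 11p gives p = 210.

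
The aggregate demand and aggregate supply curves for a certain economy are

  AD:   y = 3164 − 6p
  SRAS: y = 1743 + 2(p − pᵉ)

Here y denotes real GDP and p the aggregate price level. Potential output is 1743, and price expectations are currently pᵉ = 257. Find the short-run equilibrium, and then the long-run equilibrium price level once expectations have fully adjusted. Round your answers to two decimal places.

Short run: p = 241.88, y = 1712.75. Long run: p = 236.83.

Short run: with pᵉ = 257, SRAS is y = 1229 + 2p. Setting AD = SRAS gives 1935 = 8p, so p = 241.88 and y = 3164 − 6p = 1712.75.
Output 1712.75 is below potential 1743, so over time expected prices fall and SRAS shifts right until y returns to 1743.
Long run: y = 1743 on the AD curve gives 1743 = 3164 − 6p, so p = 236.83.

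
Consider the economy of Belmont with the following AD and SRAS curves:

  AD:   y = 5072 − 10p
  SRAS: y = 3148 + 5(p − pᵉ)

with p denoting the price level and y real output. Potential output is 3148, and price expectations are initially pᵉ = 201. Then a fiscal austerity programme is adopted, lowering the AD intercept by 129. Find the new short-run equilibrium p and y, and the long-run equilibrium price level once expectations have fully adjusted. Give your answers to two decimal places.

Short run: p = 186.67, y = 3076.33. Long run: p = 179.50.

AD shifts left: new AD is y = 4943 − 10p. With pᵉ = 201, SRAS is y = 2143 + 5p.
Short run: 4943 − 10p = 2143 + 5p gives 2800 = 15p, so p = 186.67 and y = 4943 − 10p = 3076.33.
y = 3076.33 is below potential 3148; expectations adjust and SRAS shifts right until y = 3148.
Long run: on the new AD curve, 3148 = 4943 − 10p gives p = 179.50.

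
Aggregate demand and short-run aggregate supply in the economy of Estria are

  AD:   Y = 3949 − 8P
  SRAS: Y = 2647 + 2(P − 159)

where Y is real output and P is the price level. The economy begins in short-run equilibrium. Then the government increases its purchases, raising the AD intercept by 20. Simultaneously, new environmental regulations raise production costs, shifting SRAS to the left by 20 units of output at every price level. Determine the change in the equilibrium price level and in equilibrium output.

ΔP = +4, ΔY = -12

After both shocks: AD is Y = 3969 − 8P and SRAS is Y = 2309 + 2P.
Setting them equal: 1660 = 10P, so P = 166.
Y = 3969 − 8·166 = 2641.
Initially P = 162, Y = 2653, so ΔP = +4 and ΔY = -12.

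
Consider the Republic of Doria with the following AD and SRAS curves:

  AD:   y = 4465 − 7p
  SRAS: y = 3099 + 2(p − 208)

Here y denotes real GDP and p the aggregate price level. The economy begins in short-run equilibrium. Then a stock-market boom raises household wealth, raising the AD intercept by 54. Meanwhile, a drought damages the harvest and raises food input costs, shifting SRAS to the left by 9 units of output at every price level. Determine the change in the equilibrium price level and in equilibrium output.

Δp = +7, Δy = +5

After both shocks: AD is y = 4519 − 7p and SRAS is y = 2674 + 2p.
Setting them equal: 1845 = 9p, so p = 205.
y = 4519 − 7·205 = 3084.
Initially p = 198, y = 3079, so Δp = +7 and Δy = +5.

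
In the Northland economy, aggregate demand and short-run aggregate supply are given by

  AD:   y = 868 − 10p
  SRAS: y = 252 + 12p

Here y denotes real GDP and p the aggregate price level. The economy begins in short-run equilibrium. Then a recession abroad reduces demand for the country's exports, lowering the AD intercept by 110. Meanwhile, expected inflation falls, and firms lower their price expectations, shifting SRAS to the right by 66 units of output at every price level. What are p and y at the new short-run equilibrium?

After both shocks: AD is y = 758 − 10p and SRAS is y = 318 + 12p.
Setting them equal: 440 = 22p, so p = 20.
y = 758 − 10·20 = 558.

p = 20, y = 558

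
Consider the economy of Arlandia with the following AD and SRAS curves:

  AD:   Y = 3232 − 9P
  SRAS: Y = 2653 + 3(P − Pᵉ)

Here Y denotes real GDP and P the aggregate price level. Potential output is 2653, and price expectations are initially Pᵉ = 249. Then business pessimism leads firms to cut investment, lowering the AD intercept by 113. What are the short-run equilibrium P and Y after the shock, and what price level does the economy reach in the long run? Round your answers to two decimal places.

AD shifts left: new AD is Y = 3119 − 9P. With Pᵉ = 249, SRAS is Y = 1906 + 3P.
Short run: 3119 − 9P = 1906 + 3P gives 1213 = 12P, so P = 101.08 and Y = 3119 − 9P = 2209.25.
Y = 2209.25 is below potential 2653; expectations adjust and SRAS shifts right until Y = 2653.
Long run: on the new AD curve, 2653 = 3119 − 9P gives P = 51.78.

Short run: P = 101.08, Y = 2209.25. Long run: P = 51.78.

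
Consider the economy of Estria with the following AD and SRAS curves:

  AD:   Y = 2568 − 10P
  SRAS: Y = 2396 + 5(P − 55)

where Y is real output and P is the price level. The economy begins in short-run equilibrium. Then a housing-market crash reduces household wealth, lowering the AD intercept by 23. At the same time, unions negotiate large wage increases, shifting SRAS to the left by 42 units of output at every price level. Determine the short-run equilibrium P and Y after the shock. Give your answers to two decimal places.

P = 31.07, Y = 2234.33

After both shocks: AD is Y = 2545 − 10P and SRAS is Y = 2079 + 5P.
Setting them equal: 466 = 15P, so P = 31.07.
Substituting into AD, Y = 2234.33.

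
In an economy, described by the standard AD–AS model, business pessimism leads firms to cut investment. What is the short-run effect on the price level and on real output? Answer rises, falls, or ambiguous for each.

This is a negative demand shock: AD shifts left.
Moving along the upward-sloping SRAS curve, P falls and Y falls.

Price level: falls; output: falls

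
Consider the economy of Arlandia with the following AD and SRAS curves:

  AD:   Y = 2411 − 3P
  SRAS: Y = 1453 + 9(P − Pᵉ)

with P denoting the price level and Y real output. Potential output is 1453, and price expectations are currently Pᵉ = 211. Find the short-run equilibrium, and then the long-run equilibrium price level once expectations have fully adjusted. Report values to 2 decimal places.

Short run: P = 238.08, Y = 1696.75. Long run: P = 319.33.

Short run: with Pᵉ = 211, SRAS is Y = 9P − 446. Setting AD = SRAS gives 2857 = 12P, so P = 238.08 and Y = 2411 − 3P = 1696.75.
Output 1696.75 is above potential 1453, so over time expected prices rise and SRAS shifts left until Y returns to 1453.
Long run: Y = 1453 on the AD curve gives 1453 = 2411 − 3P, so P = 319.33.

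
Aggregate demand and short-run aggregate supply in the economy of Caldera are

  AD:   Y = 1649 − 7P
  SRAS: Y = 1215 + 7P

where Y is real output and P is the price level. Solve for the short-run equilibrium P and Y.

Set AD = SRAS: 1649 − 7P = 1215 + 7P, so 434 = 14P and P = 31.
Then Y = 1649 − 7·31 = 1432.

P = 31, Y = 1432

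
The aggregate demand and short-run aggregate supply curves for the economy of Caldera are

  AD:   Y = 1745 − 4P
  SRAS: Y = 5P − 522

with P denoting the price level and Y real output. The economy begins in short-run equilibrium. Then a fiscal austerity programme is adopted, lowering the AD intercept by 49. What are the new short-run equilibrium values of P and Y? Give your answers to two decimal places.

P = 246.44, Y = 710.22

This is a negative demand shock: AD shifts left.
New AD: Y = 1696 − 4P.
Set AD = SRAS: 1696 − 4P = 5P − 522, so 2218 = 9P and P = 246.44.
Substituting into AD, Y = 710.22.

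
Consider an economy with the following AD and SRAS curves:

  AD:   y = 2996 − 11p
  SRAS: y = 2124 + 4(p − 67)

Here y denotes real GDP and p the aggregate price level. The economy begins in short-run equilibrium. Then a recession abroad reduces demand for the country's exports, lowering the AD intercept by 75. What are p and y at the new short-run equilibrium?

p = 71, y = 2140

This is a negative demand shock: AD shifts left.
New AD: y = 2921 − 11p.
SRAS can be written y = 1856 + 4p.
Set AD = SRAS: 2921 − 11p = 1856 + 4p, so 1065 = 15p and p = 71.
y = 2921 − 11·71 = 2140.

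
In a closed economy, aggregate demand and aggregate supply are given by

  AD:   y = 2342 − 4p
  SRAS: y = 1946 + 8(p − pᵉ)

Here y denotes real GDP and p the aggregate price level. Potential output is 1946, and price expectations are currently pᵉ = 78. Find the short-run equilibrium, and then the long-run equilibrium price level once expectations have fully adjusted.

Short run: with pᵉ = 78, SRAS is y = 1322 + 8p. Setting AD = SRAS gives 1020 = 12p, so p = 85 and y = 2342 − 4·85 = 2002.
Output 2002 is above potential 1946, so over time expected prices rise and SRAS shifts left until y returns to 1946.
Long run: y = 1946 on the AD curve gives 1946 = 2342 − 4p, so p = 99.

Short run: p = 85, y = 2002. Long run: p = 99.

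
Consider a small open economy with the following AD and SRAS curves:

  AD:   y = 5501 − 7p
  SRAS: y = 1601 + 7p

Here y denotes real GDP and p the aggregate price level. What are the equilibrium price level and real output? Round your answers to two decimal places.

Set AD = SRAS: 5501 − 7p = 1601 + 7p, so 3900 = 14p and p = 278.57.
Substituting into AD, y = 5501 − 7p = 3551.00.

p = 278.57, y = 3551.00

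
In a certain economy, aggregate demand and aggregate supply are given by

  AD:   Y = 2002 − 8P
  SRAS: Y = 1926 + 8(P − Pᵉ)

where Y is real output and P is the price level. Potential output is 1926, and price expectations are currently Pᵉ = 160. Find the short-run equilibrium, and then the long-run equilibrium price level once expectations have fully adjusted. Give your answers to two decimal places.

Short run: with Pᵉ = 160, SRAS is Y = 646 + 8P. Setting AD = SRAS gives 1356 = 16P, so P = 84.75 and Y = 2002 − 8P = 1324.00.
Output 1324.00 is below potential 1926, so over time expected prices fall and SRAS shifts right until Y returns to 1926.
Long run: Y = 1926 on the AD curve gives 1926 = 2002 − 8P, so P = 9.50.

Short run: P = 84.75, Y = 1324.00. Long run: P = 9.50.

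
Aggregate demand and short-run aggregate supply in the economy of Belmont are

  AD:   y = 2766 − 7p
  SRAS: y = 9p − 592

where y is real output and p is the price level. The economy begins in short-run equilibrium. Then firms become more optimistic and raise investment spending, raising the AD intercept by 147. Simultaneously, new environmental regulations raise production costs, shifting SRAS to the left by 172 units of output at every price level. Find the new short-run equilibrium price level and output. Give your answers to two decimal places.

After both shocks: AD is y = 2913 − 7p and SRAS is y = 9p − 764.
Setting them equal: 3677 = 16p, so p = 229.81.
Substituting into AD, y = 1304.31.

p = 229.81, y = 1304.31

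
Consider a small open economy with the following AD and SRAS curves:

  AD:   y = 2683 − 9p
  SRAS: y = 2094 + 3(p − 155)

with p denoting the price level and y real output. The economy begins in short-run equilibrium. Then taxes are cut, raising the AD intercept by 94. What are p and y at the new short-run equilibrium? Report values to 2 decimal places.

p = 95.67, y = 1916.00

This is a positive demand shock: AD shifts right.
New AD: y = 2777 − 9p.
SRAS can be written y = 1629 + 3p.
Set AD = SRAS: 2777 − 9p = 1629 + 3p, so 1148 = 12p and p = 95.67.
Substituting into AD, y = 1916.00.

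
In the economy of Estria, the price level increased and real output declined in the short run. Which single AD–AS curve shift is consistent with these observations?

SRAS shifted left

P rose and Y fell. An AD shift moves P and Y in the same direction; an SRAS shift moves them in opposite directions.
Here P and Y moved in opposite directions, so the SRAS curve shifted.
Since Y fell, SRAS shifted left.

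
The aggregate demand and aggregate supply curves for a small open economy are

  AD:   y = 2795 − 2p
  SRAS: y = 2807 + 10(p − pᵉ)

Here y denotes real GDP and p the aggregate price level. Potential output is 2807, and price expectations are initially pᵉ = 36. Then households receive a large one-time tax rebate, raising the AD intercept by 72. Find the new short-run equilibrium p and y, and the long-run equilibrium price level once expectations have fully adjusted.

AD shifts right: new AD is y = 2867 − 2p. With pᵉ = 36, SRAS is y = 2447 + 10p.
Short run: 2867 − 2p = 2447 + 10p gives 420 = 12p, so p = 35 and y = 2867 − 2·35 = 2797.
y = 2797 is below potential 2807; expectations adjust and SRAS shifts right until y = 2807.
Long run: on the new AD curve, 2807 = 2867 − 2p gives p = 30.

Short run: p = 35, y = 2797. Long run: p = 30.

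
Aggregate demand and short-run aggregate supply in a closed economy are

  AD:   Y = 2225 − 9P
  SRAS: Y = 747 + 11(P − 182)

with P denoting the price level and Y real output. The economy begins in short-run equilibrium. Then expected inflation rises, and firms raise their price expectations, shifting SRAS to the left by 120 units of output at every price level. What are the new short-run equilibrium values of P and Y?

This is a negative supply shock: SRAS shifts left.
New SRAS: Y = 11P − 1375.
Set AD = SRAS: 2225 − 9P = 11P − 1375, so 3600 = 20P and P = 180.
Y = 2225 − 9·180 = 605.

P = 180, Y = 605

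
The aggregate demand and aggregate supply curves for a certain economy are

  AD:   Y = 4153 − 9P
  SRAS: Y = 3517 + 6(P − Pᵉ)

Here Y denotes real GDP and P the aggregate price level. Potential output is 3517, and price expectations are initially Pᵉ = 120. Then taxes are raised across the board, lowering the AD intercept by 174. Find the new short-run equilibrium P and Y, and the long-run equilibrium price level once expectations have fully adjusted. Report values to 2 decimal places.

AD shifts left: new AD is Y = 3979 − 9P. With Pᵉ = 120, SRAS is Y = 2797 + 6P.
Short run: 3979 − 9P = 2797 + 6P gives 1182 = 15P, so P = 78.80 and Y = 3979 − 9P = 3269.80.
Y = 3269.80 is below potential 3517; expectations adjust and SRAS shifts right until Y = 3517.
Long run: on the new AD curve, 3517 = 3979 − 9P gives P = 51.33.

Short run: P = 78.80, Y = 3269.80. Long run: P = 51.33.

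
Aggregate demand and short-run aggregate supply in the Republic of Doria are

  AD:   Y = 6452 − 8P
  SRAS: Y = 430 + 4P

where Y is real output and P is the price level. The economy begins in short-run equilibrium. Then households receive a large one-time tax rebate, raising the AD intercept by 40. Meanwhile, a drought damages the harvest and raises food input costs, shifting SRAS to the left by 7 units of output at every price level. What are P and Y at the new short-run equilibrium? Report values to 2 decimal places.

P = 505.75, Y = 2446.00

After both shocks: AD is Y = 6492 − 8P and SRAS is Y = 423 + 4P.
Setting them equal: 6069 = 12P, so P = 505.75.
Substituting into AD, Y = 2446.00.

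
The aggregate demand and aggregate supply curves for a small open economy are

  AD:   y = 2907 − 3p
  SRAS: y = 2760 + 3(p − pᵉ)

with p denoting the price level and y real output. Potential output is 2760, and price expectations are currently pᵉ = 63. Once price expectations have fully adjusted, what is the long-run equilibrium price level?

Long-run p = 49

Short run: with pᵉ = 63, SRAS is y = 2571 + 3p. Setting AD = SRAS gives 336 = 6p, so p = 56 and y = 2907 − 3·56 = 2739.
Output 2739 is below potential 2760, so over time expected prices fall and SRAS shifts right until y returns to 2760.
Long run: y = 2760 on the AD curve gives 2760 = 2907 − 3p, so p = 49.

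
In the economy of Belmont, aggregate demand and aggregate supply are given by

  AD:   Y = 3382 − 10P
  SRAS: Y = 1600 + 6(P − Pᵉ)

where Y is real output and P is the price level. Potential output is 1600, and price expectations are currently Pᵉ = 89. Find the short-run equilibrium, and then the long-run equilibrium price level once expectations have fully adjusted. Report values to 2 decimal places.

Short run: P = 144.75, Y = 1934.50. Long run: P = 178.20.

Short run: with Pᵉ = 89, SRAS is Y = 1066 + 6P. Setting AD = SRAS gives 2316 = 16P, so P = 144.75 and Y = 3382 − 10P = 1934.50.
Output 1934.50 is above potential 1600, so over time expected prices rise and SRAS shifts left until Y returns to 1600.
Long run: Y = 1600 on the AD curve gives 1600 = 3382 − 10P, so P = 178.20.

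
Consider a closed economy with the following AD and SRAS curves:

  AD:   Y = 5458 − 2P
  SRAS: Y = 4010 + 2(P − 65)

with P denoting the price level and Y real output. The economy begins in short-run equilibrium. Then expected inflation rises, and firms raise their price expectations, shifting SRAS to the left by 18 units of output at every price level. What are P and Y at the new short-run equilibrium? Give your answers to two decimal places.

This is a negative supply shock: SRAS shifts left.
New SRAS: Y = 3862 + 2P.
Set AD = SRAS: 5458 − 2P = 3862 + 2P, so 1596 = 4P and P = 399.00.
Substituting into AD, Y = 4660.00.

P = 399.00, Y = 4660.00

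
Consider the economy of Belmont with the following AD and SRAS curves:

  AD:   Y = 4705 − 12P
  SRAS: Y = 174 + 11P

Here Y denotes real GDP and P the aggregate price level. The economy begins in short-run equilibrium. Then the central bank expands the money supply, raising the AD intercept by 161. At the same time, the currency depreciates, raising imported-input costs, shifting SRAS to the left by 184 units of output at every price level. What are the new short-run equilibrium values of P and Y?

P = 212, Y = 2322

After both shocks: AD is Y = 4866 − 12P and SRAS is Y = 11P − 10.
Setting them equal: 4876 = 23P, so P = 212.
Y = 4866 − 12·212 = 2322.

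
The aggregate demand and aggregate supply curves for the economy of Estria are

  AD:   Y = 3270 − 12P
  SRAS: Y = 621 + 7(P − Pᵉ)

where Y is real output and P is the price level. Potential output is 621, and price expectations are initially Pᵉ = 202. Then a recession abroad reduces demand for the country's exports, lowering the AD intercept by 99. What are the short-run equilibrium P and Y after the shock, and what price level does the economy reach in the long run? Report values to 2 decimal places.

AD shifts left: new AD is Y = 3171 − 12P. With Pᵉ = 202, SRAS is Y = 7P − 793.
Short run: 3171 − 12P = 7P − 793 gives 3964 = 19P, so P = 208.63 and Y = 3171 − 12P = 667.42.
Y = 667.42 is above potential 621; expectations adjust and SRAS shifts left until Y = 621.
Long run: on the new AD curve, 621 = 3171 − 12P gives P = 212.50.

Short run: P = 208.63, Y = 667.42. Long run: P = 212.50.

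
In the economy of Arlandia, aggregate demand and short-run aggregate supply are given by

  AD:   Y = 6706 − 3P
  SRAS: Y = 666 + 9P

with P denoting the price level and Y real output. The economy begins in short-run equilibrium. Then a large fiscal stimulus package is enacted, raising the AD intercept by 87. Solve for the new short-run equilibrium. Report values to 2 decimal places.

P = 510.58, Y = 5261.25

This is a positive demand shock: AD shifts right.
New AD: Y = 6793 − 3P.
Set AD = SRAS: 6793 − 3P = 666 + 9P, so 6127 = 12P and P = 510.58.
Substituting into AD, Y = 5261.25.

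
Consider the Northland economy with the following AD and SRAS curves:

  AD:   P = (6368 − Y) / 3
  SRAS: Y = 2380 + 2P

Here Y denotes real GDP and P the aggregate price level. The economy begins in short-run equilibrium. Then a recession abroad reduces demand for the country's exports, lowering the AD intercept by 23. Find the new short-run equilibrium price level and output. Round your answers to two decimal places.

This is a negative demand shock: AD shifts left.
New AD: Y = 6345 − 3P.
Set AD = SRAS: 6345 − 3P = 2380 + 2P, so 3965 = 5P and P = 793.00.
Substituting into AD, Y = 3966.00.

P = 793.00, Y = 3966.00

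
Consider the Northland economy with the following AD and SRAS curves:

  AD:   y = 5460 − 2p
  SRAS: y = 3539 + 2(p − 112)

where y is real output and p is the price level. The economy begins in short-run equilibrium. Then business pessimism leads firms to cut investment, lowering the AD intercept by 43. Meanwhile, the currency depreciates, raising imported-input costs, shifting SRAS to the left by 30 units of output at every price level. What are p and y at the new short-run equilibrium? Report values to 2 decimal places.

p = 533.00, y = 4351.00

After both shocks: AD is y = 5417 − 2p and SRAS is y = 3285 + 2p.
Setting them equal: 2132 = 4p, so p = 533.00.
Substituting into AD, y = 4351.00.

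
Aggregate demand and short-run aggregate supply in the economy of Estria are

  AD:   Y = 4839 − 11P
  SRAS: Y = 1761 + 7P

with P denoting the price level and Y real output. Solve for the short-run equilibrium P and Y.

Set AD = SRAS: 4839 − 11P = 1761 + 7P, so 3078 = 18P and P = 171.
Then Y = 4839 − 11·171 = 2958.

P = 171, Y = 2958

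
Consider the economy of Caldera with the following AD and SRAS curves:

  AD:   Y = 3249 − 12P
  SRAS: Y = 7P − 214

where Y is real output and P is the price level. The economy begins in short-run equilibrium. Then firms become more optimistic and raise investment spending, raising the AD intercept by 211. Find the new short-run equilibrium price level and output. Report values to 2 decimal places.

This is a positive demand shock: AD shifts right.
New AD: Y = 3460 − 12P.
Set AD = SRAS: 3460 − 12P = 7P − 214, so 3674 = 19P and P = 193.37.
Substituting into AD, Y = 1139.58.

P = 193.37, Y = 1139.58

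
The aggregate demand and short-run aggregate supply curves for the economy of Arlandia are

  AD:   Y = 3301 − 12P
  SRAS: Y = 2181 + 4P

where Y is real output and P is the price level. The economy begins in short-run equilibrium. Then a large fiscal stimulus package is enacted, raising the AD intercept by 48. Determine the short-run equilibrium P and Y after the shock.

P = 73, Y = 2473

This is a positive demand shock: AD shifts right.
New AD: Y = 3349 − 12P.
Set AD = SRAS: 3349 − 12P = 2181 + 4P, so 1168 = 16P and P = 73.
Y = 3349 − 12·73 = 2473.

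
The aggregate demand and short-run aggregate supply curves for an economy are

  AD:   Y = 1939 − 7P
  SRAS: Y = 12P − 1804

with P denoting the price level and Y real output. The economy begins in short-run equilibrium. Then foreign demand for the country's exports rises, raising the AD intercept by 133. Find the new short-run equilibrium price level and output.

This is a positive demand shock: AD shifts right.
New AD: Y = 2072 − 7P.
Set AD = SRAS: 2072 − 7P = 12P − 1804, so 3876 = 19P and P = 204.
Y = 2072 − 7·204 = 644.

P = 204, Y = 644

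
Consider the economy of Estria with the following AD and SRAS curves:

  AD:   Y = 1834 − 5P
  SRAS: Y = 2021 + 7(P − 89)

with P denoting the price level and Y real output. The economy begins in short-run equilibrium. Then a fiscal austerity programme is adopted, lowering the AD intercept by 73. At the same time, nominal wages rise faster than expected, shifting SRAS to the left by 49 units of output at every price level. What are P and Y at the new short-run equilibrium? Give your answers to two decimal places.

P = 34.33, Y = 1589.33

After both shocks: AD is Y = 1761 − 5P and SRAS is Y = 1349 + 7P.
Setting them equal: 412 = 12P, so P = 34.33.
Substituting into AD, Y = 1589.33.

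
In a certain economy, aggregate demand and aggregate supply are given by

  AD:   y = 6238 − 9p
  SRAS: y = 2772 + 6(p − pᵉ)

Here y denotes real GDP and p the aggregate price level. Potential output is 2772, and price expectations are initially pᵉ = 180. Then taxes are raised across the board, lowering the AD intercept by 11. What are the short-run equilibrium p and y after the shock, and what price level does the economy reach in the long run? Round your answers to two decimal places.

AD shifts left: new AD is y = 6227 − 9p. With pᵉ = 180, SRAS is y = 1692 + 6p.
Short run: 6227 − 9p = 1692 + 6p gives 4535 = 15p, so p = 302.33 and y = 6227 − 9p = 3506.00.
y = 3506.00 is above potential 2772; expectations adjust and SRAS shifts left until y = 2772.
Long run: on the new AD curve, 2772 = 6227 − 9p gives p = 383.89.

Short run: p = 302.33, y = 3506.00. Long run: p = 383.89.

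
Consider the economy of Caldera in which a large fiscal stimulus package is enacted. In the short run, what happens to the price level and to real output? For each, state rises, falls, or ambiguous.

This is a positive demand shock: AD shifts right.
Moving along the upward-sloping SRAS curve, P rises and Y rises.

Price level: rises; output: rises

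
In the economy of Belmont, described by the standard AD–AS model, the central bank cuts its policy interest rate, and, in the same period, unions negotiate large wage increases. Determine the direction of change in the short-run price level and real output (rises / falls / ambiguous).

Price level: rises; output: ambiguous

The first event is a positive demand shock: AD shifts right, which by itself pushes P up and Y up.
The second is an adverse supply shock: SRAS shifts left, which by itself pushes P up and Y down.
Both shocks push P up, so P rises. The two shocks push Y in opposite directions, so the effect on Y is ambiguous.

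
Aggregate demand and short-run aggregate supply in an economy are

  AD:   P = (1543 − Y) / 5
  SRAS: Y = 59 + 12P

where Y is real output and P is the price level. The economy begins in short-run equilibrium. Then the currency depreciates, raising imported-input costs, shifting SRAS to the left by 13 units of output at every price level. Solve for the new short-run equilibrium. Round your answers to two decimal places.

This is a negative supply shock: SRAS shifts left.
New SRAS: Y = 46 + 12P.
Set AD = SRAS: 1543 − 5P = 46 + 12P, so 1497 = 17P and P = 88.06.
Substituting into AD, Y = 1102.71.

P = 88.06, Y = 1102.71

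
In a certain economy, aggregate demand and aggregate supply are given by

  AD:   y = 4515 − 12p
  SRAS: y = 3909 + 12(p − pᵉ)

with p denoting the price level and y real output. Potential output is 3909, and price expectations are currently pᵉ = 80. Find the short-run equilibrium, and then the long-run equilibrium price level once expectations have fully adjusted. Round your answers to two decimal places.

Short run: p = 65.25, y = 3732.00. Long run: p = 50.50.

Short run: with pᵉ = 80, SRAS is y = 2949 + 12p. Setting AD = SRAS gives 1566 = 24p, so p = 65.25 and y = 4515 − 12p = 3732.00.
Output 3732.00 is below potential 3909, so over time expected prices fall and SRAS shifts right until y returns to 3909.
Long run: y = 3909 on the AD curve gives 3909 = 4515 − 12p, so p = 50.50.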